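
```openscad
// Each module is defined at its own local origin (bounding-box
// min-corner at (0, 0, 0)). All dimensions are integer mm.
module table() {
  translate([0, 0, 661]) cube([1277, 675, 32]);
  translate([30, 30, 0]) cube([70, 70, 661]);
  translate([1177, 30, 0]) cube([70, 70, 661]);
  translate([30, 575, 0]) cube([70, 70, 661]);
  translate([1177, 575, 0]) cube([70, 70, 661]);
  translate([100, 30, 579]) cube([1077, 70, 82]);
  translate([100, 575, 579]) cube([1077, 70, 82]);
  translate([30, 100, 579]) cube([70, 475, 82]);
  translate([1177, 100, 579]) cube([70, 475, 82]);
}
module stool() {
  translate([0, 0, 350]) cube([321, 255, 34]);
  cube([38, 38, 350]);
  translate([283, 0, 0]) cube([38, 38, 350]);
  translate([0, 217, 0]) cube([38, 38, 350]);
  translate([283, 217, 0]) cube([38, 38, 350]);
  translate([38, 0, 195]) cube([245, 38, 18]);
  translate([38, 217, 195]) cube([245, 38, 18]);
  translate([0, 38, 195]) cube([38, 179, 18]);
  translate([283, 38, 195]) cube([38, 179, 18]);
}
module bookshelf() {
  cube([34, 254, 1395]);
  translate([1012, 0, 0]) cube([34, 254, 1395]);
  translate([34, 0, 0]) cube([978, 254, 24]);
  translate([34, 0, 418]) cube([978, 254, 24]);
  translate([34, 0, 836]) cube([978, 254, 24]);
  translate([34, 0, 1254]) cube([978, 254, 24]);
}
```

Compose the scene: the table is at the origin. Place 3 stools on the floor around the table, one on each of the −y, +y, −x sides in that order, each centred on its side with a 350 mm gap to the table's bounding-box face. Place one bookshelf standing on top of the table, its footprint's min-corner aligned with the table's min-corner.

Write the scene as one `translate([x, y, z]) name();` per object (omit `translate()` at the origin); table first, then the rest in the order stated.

table();
translate([478, -605, 0]) stool();
translate([478, 1025, 0]) stool();
translate([-671, 210, 0]) stool();
translate([0, 0, 693]) bookshelf();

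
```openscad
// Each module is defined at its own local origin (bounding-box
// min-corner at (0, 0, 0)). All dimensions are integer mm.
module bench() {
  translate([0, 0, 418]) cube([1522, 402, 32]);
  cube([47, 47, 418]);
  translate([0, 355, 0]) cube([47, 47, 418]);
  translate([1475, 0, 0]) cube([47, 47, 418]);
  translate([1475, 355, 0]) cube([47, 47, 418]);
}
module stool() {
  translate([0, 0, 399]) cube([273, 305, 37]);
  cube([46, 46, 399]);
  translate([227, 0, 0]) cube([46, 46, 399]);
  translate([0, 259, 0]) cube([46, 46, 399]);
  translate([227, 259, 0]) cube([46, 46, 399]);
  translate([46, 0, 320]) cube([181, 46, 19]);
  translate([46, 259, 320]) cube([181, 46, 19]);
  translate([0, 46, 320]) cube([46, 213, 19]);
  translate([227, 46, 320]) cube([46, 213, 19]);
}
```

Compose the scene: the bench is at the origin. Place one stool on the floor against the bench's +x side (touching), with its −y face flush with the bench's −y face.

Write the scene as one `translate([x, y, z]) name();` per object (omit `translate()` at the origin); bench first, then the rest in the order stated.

bench();
translate([1522, 0, 0]) stool();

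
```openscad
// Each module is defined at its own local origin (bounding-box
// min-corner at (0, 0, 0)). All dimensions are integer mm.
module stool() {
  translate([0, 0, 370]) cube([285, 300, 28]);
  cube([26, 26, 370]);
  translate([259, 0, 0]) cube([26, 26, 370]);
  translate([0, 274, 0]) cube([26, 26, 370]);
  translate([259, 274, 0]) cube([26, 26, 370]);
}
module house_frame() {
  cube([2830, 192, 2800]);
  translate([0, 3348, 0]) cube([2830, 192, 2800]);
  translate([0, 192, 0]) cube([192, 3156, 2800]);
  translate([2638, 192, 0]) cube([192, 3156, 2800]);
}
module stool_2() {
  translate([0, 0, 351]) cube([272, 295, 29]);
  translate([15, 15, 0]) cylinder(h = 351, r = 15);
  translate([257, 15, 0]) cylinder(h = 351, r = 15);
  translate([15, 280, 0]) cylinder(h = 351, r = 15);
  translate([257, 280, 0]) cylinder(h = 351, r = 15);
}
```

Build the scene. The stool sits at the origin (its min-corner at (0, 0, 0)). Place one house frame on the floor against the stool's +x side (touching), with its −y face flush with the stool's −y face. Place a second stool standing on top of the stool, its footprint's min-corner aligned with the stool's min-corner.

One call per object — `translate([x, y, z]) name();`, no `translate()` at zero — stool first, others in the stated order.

stool();
translate([285, 0, 0]) house_frame();
translate([0, 0, 398]) stool_2();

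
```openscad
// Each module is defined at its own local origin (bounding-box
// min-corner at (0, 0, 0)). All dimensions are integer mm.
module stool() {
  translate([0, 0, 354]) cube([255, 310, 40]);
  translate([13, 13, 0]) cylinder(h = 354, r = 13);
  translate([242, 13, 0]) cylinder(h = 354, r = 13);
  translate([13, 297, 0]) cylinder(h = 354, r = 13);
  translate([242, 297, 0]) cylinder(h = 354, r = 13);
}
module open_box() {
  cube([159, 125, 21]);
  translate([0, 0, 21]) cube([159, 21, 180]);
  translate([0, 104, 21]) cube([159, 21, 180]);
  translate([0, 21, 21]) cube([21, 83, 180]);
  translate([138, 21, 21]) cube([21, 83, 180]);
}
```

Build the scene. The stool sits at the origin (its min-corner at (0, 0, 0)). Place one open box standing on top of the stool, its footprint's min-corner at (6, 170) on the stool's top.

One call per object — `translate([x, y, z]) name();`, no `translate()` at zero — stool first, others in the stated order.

stool();
translate([6, 170, 394]) open_box();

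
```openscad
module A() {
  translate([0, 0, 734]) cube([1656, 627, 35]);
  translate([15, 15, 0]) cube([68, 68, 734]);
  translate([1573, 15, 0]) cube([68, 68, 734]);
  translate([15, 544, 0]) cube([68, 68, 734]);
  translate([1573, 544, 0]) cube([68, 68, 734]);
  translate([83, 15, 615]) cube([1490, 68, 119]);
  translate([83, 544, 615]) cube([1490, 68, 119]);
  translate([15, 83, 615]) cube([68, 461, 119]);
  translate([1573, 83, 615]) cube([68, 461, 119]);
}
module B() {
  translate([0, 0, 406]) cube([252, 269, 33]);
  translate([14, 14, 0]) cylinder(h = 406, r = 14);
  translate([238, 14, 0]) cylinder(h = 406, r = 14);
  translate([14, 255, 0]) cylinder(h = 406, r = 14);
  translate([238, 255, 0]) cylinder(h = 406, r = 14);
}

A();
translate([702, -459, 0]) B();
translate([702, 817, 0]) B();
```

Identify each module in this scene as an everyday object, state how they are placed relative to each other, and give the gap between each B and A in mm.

A is a table. B is a stool. Two stools sit around the table at the −y, +y sides. The gap between each stool and the table is 190 mm.

Each stool's nearest face is 190 mm from the table's bounding box.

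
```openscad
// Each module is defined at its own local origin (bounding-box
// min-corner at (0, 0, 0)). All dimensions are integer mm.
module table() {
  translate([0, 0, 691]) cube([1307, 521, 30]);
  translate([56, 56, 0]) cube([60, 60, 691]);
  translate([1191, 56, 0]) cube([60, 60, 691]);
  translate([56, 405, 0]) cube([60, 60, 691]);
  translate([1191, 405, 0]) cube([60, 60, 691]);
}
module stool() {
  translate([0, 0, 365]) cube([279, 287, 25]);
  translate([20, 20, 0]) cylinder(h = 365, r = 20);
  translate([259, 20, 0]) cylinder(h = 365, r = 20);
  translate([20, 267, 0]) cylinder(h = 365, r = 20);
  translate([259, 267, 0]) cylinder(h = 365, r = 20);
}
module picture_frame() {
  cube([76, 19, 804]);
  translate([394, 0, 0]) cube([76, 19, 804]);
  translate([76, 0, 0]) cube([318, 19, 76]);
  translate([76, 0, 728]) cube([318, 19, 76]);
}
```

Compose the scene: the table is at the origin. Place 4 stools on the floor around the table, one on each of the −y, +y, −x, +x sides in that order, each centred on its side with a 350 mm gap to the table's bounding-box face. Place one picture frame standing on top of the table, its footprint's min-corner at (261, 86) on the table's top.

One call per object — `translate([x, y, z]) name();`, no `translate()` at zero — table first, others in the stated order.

table();
translate([514, -637, 0]) stool();
translate([514, 871, 0]) stool();
translate([-629, 117, 0]) stool();
translate([1657, 117, 0]) stool();
translate([261, 86, 721]) picture_frame();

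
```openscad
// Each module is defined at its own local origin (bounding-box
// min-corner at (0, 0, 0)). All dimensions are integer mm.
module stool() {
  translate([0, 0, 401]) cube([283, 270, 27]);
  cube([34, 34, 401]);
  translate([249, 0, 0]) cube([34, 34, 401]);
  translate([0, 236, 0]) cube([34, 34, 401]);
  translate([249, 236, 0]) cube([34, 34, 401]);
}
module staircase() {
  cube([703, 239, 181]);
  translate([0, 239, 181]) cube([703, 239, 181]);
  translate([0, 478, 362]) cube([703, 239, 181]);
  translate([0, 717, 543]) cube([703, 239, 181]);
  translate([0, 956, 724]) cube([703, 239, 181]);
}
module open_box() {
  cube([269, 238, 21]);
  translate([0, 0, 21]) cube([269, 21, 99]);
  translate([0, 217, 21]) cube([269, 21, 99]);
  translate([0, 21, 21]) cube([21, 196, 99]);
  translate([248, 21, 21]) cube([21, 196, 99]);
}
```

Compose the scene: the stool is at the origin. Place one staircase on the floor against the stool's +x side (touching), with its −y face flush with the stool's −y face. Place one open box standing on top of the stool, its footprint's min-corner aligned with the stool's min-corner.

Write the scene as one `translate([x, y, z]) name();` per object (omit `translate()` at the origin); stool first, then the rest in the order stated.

stool();
translate([283, 0, 0]) staircase();
translate([0, 0, 428]) open_box();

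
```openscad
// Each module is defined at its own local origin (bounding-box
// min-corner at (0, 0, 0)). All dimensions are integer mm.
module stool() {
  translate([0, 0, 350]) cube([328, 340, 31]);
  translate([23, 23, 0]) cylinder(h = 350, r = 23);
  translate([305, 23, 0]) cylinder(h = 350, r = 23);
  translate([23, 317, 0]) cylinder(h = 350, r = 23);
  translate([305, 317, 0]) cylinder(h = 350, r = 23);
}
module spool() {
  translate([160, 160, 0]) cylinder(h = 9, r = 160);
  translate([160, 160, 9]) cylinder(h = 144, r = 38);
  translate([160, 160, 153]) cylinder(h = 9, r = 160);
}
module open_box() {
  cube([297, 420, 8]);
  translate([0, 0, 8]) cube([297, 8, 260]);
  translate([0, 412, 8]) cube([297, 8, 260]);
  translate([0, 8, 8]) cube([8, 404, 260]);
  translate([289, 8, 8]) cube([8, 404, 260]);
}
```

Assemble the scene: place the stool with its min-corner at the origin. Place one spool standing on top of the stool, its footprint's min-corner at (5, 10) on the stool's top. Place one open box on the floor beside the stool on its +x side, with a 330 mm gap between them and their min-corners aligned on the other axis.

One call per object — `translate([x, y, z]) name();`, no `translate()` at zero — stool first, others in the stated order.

stool();
translate([5, 10, 381]) spool();
translate([658, 0, 0]) open_box();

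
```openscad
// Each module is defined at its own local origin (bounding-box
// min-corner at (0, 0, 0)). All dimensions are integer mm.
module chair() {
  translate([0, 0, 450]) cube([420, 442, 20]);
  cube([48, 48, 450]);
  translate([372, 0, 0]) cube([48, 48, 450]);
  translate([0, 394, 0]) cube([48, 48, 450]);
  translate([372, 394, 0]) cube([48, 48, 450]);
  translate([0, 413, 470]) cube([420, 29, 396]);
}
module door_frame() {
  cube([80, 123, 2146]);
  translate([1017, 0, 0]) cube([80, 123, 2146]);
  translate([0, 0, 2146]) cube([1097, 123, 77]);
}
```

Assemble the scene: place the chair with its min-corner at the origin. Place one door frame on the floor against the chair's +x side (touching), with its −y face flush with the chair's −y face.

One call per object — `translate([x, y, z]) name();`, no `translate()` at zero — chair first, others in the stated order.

chair();
translate([420, 0, 0]) door_frame();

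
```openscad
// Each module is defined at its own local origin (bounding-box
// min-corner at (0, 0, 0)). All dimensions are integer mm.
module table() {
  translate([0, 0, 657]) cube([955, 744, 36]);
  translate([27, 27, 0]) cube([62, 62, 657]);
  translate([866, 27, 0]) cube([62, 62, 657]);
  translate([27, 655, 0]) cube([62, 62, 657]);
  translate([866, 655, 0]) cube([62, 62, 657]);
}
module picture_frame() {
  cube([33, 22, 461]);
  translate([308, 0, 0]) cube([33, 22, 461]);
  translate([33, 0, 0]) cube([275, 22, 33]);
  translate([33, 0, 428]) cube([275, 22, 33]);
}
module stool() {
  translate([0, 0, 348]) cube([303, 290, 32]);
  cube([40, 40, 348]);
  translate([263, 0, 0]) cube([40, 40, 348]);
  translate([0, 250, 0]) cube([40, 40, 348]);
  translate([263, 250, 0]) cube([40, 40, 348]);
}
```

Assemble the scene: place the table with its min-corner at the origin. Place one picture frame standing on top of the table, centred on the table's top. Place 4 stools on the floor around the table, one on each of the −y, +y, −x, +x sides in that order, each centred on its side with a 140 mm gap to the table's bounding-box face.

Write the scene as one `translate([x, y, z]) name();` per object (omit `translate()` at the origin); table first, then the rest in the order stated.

table();
translate([307, 361, 693]) picture_frame();
translate([326, -430, 0]) stool();
translate([326, 884, 0]) stool();
translate([-443, 227, 0]) stool();
translate([1095, 227, 0]) stool();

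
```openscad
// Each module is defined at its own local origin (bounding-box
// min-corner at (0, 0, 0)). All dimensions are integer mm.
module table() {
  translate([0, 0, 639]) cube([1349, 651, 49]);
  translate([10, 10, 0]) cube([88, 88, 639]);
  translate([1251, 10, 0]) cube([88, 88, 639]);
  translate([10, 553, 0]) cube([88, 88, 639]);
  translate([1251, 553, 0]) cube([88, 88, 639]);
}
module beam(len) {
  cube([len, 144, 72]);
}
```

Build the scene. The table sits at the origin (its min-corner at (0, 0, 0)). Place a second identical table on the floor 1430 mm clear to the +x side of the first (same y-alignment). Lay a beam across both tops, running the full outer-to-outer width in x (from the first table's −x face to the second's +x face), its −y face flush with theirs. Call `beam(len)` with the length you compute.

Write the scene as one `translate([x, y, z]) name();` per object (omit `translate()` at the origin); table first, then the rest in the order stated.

table();
translate([2779, 0, 0]) table();
translate([0, 0, 688]) beam(4128);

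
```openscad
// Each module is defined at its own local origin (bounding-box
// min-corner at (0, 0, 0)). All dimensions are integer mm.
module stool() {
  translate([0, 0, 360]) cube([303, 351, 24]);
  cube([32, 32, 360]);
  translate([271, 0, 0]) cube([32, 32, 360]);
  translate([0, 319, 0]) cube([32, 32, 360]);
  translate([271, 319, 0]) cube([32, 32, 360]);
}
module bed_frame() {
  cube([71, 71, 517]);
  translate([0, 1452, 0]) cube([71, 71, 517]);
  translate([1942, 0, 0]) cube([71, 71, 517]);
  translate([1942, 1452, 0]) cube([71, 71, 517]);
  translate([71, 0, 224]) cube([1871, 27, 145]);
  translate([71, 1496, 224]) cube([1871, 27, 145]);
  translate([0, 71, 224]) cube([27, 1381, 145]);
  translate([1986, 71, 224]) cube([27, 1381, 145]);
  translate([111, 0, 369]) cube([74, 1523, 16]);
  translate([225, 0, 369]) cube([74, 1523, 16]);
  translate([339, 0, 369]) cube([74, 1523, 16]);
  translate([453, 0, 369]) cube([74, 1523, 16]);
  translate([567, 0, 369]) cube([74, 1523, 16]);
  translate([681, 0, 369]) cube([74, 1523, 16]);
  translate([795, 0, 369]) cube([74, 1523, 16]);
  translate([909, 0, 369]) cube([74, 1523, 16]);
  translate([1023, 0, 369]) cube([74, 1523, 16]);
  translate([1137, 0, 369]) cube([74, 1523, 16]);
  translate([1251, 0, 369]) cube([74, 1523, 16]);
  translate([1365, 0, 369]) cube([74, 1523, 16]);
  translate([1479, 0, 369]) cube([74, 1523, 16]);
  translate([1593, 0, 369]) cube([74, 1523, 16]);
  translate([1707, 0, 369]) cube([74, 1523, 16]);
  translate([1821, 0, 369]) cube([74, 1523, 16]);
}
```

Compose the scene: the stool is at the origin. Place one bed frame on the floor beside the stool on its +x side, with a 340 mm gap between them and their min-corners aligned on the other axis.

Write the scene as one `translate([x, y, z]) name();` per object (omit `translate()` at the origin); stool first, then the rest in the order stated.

stool();
translate([643, 0, 0]) bed_frame();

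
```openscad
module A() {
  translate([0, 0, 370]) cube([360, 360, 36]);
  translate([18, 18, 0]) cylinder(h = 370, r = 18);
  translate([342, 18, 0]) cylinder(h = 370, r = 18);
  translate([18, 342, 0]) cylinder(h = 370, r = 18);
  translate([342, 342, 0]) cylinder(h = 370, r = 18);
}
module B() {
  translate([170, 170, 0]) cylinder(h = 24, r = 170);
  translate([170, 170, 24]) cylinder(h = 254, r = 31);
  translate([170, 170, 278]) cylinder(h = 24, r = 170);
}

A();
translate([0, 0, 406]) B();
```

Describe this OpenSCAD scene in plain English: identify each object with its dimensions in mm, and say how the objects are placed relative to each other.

A is a four-legged stool. The seat is a 360×360×36 mm slab whose top surface is at z = 406 mm; four round legs, each 36 mm in diameter, run from the floor (z = 0) to the underside of the seat, each leg's axis is inset half a diameter from the nearest pair of seat edges (so the leg's bounding box is flush with the corner).

B is a spool: two coaxial disc flanges of radius 170 mm and thickness 24 mm, joined by a core cylinder of radius 31 mm and height 254 mm. The lower flange rests on z = 0 and the three cylinders share a vertical axis.

The spool is on top of the stool.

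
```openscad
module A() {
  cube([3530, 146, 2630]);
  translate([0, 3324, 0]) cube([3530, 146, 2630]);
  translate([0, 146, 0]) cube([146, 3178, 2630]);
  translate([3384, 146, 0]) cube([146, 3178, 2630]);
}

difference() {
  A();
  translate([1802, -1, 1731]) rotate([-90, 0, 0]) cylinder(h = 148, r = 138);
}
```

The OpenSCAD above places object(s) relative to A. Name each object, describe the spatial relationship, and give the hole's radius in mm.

A is a house frame. The house frame has a circular hole through its front wall. The hole's radius is 138 mm.

The subtracted cylinder has r = 138 mm.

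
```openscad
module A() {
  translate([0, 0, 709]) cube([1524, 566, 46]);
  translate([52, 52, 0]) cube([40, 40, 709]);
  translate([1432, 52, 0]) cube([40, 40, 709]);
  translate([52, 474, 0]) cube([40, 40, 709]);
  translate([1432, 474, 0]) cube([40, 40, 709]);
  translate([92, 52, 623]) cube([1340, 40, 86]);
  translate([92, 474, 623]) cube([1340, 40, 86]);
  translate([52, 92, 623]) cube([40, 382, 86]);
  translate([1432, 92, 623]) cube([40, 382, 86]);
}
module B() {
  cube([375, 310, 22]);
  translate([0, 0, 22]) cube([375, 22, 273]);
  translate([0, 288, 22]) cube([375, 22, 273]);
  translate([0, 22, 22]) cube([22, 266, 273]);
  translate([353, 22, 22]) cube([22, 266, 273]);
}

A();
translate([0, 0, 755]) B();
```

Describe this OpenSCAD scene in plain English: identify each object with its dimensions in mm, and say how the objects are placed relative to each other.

A is a table: top 1524 mm (x) × 566 mm (y), 46 mm thick, upper face at z = 755 mm, on four 40×40 mm square legs, each inset 52 mm from the nearest pair of top edges, running from z = 0 to the bottom of the top. Four apron rails, 40 mm thick and 86 mm tall, run between adjacent legs with their top edges flush with the underside of the top and their outer faces flush with the legs' outer faces.

B is an open-topped rectangular box: outside dimensions 375×310×295 mm, with a uniform wall and base thickness of 22 mm. The base is a full 375×310 slab on the floor; four walls sit on top of the base. The front and back walls (the −y and +y sides) span the full width; the two side walls fit between them.

The open box is on top of the table.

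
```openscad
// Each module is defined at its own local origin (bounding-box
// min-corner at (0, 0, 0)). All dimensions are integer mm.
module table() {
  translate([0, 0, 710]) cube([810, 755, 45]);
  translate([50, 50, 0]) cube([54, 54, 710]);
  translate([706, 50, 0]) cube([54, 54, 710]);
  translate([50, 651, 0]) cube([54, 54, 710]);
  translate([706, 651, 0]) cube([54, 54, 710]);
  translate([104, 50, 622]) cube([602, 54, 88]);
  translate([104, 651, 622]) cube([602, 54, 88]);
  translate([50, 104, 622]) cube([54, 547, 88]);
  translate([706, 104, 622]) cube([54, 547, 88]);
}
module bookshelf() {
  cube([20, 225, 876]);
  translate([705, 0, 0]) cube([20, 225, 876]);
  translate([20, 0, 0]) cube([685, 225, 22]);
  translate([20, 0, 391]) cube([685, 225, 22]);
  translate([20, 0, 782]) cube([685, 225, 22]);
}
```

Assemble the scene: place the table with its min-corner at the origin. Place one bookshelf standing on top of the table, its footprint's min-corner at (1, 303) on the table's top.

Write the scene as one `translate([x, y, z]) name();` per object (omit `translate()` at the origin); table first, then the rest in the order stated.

table();
translate([1, 303, 755]) bookshelf();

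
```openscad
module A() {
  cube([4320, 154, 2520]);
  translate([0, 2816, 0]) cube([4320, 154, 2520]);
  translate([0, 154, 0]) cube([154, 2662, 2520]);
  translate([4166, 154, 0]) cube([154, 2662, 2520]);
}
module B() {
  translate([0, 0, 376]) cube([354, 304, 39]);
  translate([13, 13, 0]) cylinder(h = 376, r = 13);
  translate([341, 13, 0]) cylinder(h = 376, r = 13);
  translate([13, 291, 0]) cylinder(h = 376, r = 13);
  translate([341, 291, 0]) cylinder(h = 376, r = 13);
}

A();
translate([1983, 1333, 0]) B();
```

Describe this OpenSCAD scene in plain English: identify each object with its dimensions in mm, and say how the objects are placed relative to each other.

A is a box-shaped house frame (walls only): outside footprint 4320×2970 mm, wall height 2520 mm, wall thickness 154 mm. The two y-facing walls run the full x-width; the two x-facing walls fit between the inner faces of the y-facing walls.

B is a simple wooden stool: a rectangular seat 354 mm (x) by 304 mm (y), 39 mm thick, top face at z = 415 mm, on four round legs, each 26 mm in diameter. The legs rest on z = 0, each leg's axis is inset half a diameter from the nearest pair of seat edges (so the leg's bounding box is flush with the corner).

The stool sits inside the house frame, centred.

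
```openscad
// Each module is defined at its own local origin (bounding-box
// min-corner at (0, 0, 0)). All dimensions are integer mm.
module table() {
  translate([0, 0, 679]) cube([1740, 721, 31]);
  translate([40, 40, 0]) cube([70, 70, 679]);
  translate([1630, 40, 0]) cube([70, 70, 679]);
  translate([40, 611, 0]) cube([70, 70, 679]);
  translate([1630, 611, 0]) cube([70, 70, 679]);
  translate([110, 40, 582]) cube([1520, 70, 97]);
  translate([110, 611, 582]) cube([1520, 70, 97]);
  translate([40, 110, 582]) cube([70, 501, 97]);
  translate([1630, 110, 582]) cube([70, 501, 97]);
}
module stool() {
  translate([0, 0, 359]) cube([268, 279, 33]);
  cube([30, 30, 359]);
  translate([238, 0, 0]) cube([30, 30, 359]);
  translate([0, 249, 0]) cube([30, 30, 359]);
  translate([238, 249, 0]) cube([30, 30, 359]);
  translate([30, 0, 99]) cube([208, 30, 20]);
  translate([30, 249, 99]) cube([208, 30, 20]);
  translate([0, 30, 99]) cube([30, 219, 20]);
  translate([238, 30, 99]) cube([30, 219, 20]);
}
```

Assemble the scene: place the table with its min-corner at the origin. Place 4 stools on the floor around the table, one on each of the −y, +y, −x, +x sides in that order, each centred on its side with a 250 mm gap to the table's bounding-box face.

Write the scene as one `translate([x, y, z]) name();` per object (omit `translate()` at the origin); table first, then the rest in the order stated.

table();
translate([736, -529, 0]) stool();
translate([736, 971, 0]) stool();
translate([-518, 221, 0]) stool();
translate([1990, 221, 0]) stool();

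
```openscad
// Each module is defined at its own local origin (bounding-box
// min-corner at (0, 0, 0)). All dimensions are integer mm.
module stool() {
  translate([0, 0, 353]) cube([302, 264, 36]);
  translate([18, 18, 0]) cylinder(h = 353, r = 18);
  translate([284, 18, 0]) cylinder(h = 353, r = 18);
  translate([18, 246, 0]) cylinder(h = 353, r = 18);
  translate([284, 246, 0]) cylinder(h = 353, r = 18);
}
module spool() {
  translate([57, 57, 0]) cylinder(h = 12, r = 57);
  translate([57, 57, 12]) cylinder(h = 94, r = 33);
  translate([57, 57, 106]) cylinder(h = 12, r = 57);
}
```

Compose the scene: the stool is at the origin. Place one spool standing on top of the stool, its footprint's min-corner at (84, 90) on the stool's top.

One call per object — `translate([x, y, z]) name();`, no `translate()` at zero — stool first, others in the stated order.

stool();
translate([84, 90, 389]) spool();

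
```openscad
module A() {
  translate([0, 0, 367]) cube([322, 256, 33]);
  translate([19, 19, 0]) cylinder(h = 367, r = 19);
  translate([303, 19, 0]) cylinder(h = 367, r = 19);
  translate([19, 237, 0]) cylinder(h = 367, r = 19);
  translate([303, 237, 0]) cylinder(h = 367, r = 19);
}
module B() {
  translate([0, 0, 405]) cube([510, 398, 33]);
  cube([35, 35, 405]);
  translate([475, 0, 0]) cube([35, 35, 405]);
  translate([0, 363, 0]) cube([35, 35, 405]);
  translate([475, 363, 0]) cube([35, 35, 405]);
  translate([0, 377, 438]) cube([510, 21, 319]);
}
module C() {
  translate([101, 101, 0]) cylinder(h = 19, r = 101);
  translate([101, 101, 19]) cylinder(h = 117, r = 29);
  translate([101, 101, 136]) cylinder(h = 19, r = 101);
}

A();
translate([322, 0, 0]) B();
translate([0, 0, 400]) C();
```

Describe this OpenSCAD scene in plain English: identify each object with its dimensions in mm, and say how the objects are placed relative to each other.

A is a four-legged stool. The seat is 322×256 mm, 33 mm thick, top at z = 400 mm. It stands on four round legs, each 38 mm in diameter, from z = 0 to the seat underside, each leg's axis is inset half a diameter from the nearest pair of seat edges (so the leg's bounding box is flush with the corner).

B is a chair. The seat is a 510×398×33 mm slab with its top at z = 438 mm, on four 35×35 mm corner legs (flush with the seat edges, standing on z = 0). A flat backrest 21 mm thick, 319 mm tall, spans the full seat width and rises from the seat top along its +y edge, rear face flush with the rear of the seat.

C is a spool: two coaxial disc flanges of radius 101 mm and thickness 19 mm, joined by a core cylinder of radius 29 mm and height 117 mm. The lower flange rests on z = 0 and the three cylinders share a vertical axis.

The chair is against the stool's +x side, with their −y faces flush. The spool is on top of the stool.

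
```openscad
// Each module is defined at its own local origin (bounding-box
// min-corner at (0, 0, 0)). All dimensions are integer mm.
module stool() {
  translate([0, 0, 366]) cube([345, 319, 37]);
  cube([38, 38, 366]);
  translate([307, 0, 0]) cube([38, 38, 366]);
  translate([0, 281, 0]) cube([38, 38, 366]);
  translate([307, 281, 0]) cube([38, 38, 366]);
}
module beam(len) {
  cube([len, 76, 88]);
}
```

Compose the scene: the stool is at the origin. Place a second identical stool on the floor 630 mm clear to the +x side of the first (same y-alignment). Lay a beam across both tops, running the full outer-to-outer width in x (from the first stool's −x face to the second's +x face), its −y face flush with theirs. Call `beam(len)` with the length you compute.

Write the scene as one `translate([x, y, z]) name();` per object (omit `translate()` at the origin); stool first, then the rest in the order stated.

stool();
translate([975, 0, 0]) stool();
translate([0, 0, 403]) beam(1320);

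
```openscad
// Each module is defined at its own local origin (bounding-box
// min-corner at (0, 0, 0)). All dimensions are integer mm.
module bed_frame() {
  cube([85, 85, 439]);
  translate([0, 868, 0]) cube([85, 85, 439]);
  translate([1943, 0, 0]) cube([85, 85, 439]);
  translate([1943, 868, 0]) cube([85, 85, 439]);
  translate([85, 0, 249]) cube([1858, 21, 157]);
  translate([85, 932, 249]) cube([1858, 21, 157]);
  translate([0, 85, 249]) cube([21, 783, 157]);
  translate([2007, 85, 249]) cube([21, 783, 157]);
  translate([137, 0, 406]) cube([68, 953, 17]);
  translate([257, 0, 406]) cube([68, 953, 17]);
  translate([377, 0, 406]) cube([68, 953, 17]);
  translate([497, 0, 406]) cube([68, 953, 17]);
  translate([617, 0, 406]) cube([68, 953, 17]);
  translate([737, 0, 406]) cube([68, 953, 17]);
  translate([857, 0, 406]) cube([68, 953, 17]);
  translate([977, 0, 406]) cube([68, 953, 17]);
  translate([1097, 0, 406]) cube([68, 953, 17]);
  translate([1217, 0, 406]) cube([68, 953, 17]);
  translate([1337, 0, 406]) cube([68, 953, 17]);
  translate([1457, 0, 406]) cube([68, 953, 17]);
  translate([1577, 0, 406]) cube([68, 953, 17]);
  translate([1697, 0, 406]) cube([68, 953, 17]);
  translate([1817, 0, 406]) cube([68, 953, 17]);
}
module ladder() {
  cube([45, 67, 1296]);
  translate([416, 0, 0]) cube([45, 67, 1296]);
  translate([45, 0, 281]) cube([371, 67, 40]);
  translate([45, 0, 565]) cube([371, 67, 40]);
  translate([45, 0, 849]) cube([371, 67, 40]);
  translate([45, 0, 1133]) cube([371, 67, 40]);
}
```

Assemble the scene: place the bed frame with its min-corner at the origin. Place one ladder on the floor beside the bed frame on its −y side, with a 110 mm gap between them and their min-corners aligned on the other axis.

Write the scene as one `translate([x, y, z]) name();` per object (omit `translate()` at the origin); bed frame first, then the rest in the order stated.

bed_frame();
translate([0, -177, 0]) ladder();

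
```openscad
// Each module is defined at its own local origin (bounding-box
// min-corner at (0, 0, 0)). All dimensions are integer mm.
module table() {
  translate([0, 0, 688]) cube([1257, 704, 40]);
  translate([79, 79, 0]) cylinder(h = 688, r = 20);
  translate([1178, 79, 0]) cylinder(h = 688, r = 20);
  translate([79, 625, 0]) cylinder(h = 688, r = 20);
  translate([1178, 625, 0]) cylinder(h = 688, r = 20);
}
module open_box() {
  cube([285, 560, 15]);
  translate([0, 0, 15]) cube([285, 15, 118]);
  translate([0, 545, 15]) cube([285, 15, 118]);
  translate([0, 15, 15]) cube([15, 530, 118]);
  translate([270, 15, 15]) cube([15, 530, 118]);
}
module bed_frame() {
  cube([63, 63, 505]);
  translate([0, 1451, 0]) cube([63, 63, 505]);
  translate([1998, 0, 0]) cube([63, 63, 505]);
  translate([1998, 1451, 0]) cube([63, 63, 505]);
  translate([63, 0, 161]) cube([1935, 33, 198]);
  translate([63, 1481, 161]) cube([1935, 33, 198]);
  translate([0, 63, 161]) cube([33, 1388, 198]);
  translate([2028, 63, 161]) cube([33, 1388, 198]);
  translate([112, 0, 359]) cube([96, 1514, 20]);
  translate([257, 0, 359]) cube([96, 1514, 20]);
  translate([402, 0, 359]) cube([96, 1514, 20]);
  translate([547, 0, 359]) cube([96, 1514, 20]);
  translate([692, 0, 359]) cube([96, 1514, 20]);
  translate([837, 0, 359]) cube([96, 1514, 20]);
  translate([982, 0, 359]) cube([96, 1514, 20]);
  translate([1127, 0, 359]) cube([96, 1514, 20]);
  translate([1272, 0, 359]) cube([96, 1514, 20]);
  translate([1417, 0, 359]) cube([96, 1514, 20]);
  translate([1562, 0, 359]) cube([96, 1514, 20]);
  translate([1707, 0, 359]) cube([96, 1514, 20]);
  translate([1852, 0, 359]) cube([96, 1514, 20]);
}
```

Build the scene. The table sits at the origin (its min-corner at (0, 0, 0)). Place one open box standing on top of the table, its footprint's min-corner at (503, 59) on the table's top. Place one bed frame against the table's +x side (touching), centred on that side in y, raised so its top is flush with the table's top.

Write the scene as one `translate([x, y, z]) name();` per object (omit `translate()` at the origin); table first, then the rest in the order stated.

table();
translate([503, 59, 728]) open_box();
translate([1257, -405, 223]) bed_frame();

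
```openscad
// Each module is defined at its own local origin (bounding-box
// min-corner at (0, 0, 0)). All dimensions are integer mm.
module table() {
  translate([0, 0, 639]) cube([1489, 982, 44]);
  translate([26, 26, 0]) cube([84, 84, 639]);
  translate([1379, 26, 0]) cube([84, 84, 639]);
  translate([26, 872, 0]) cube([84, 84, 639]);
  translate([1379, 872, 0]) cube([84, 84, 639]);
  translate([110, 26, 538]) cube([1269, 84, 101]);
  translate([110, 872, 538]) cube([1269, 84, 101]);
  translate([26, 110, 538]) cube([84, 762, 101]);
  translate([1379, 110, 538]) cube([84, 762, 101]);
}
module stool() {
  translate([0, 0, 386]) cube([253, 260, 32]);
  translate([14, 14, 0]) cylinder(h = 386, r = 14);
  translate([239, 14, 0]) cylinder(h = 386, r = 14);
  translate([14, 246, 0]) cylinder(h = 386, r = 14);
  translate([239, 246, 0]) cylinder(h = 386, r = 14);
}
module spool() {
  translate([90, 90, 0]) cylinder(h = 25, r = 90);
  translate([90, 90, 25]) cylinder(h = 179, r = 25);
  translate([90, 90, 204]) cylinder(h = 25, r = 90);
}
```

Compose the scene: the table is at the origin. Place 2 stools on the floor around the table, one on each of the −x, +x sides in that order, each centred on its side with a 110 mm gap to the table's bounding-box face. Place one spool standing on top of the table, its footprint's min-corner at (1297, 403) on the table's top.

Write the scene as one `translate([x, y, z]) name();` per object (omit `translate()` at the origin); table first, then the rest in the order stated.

table();
translate([-363, 361, 0]) stool();
translate([1599, 361, 0]) stool();
translate([1297, 403, 683]) spool();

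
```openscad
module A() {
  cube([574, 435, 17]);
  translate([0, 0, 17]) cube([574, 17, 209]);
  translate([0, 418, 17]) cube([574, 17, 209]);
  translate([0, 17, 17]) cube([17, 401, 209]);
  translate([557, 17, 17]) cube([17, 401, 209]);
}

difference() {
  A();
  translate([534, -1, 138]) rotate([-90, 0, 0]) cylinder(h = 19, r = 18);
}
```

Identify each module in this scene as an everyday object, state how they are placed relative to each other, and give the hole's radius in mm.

The subtracted cylinder has r = 18 mm.

A is an open box. The open box has a circular hole through its front wall. The hole's radius is 18 mm.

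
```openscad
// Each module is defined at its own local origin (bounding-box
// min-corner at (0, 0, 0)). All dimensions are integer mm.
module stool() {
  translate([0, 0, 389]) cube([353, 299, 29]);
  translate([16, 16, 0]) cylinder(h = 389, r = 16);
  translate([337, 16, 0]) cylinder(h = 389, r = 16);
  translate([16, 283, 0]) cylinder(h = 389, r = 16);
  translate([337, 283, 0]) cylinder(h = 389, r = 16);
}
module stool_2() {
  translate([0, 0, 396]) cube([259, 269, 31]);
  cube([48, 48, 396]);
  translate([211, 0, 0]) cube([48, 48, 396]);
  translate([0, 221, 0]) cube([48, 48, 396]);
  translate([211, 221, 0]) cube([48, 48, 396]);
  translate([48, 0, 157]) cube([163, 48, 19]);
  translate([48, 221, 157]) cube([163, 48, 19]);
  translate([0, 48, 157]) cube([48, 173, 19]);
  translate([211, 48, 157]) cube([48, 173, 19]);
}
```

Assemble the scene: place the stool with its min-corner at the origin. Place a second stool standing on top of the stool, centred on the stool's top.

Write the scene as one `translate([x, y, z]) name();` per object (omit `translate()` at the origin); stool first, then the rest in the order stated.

stool();
translate([47, 15, 418]) stool_2();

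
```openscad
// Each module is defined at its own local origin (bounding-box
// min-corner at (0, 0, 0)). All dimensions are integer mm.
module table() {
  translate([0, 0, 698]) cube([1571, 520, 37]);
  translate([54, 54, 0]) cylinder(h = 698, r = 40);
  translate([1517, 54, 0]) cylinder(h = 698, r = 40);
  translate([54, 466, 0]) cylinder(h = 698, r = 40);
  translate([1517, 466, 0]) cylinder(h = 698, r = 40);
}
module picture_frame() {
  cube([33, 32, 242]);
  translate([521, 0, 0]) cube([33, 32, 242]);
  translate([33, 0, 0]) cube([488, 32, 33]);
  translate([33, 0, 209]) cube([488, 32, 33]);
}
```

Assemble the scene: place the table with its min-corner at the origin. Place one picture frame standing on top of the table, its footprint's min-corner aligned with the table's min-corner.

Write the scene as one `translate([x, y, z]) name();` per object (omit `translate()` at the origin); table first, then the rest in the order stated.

table();
translate([0, 0, 735]) picture_frame();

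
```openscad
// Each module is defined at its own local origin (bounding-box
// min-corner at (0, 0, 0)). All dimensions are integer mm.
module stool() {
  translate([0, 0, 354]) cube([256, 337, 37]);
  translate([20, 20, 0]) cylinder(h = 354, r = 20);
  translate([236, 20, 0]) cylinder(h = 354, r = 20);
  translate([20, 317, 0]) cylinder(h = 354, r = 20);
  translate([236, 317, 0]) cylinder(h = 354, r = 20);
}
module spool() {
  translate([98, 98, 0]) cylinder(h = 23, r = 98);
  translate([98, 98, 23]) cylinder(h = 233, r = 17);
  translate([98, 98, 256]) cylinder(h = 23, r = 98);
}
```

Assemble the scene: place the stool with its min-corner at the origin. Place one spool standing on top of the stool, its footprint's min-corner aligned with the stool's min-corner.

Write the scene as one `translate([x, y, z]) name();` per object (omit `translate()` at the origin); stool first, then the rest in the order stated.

stool();
translate([0, 0, 391]) spool();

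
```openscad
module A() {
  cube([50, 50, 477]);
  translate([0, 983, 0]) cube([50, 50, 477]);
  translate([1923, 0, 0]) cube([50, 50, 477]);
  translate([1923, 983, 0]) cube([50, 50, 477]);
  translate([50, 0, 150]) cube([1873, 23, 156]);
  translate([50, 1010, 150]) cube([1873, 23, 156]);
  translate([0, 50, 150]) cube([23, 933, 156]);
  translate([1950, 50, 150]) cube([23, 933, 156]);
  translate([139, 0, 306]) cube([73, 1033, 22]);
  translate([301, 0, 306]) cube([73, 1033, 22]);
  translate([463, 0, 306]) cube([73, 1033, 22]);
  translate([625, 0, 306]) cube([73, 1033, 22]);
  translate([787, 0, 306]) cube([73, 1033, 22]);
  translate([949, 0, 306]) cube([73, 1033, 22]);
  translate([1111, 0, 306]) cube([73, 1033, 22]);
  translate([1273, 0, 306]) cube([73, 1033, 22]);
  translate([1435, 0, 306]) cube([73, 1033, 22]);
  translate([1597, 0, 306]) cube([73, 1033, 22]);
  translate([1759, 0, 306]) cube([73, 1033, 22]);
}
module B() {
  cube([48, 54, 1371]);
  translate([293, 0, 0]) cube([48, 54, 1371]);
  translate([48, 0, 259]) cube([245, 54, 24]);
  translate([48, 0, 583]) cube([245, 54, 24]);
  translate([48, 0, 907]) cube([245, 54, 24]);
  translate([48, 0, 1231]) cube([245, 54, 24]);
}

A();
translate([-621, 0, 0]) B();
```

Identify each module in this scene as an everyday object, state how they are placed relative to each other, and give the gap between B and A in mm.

A is a bed frame. B is a ladder. The ladder is on the floor beside the bed frame on its −x side. The gap between the ladder and the bed frame is 280 mm.

The ladder's nearest face is 280 mm from the bed frame's −x face.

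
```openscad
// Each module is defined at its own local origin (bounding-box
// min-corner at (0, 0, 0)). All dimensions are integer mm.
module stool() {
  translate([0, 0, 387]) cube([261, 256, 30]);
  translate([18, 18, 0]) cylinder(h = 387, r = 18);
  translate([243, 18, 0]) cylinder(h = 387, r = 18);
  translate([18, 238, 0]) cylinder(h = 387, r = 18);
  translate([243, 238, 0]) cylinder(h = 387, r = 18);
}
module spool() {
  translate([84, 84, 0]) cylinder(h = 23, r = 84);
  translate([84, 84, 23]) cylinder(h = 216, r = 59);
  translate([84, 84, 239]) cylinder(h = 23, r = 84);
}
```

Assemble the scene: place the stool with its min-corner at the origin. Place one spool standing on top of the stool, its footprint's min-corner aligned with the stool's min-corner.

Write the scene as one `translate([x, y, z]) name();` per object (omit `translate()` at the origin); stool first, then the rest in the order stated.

stool();
translate([0, 0, 417]) spool();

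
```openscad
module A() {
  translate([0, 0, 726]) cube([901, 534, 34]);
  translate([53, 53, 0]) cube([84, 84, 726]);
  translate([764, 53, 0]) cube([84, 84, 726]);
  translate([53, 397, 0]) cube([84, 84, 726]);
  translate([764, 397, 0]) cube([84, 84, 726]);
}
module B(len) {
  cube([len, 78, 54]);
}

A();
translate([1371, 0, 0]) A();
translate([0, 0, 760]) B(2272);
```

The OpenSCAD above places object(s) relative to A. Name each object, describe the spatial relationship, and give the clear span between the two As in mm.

Second table starts at x = 1371; first ends at x = 901; clear span = 1371 − 901 = 470 mm.

A is a table. B is a beam. A beam spans the tops of two tables. The clear span between the two tables is 470 mm.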